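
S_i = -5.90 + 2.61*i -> [-5.9, -3.29, -0.68, 1.93, 4.54]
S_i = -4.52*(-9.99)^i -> [-4.52, 45.15, -451.1, 4506.45, -45019.47]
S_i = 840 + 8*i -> [840, 848, 856, 864, 872]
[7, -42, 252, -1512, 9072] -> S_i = 7*-6^i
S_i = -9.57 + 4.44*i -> [-9.57, -5.13, -0.69, 3.75, 8.19]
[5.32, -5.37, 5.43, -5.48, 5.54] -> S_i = 5.32*(-1.01)^i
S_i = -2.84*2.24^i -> [-2.84, -6.36, -14.25, -31.92, -71.5]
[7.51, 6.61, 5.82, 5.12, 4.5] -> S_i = 7.51*0.88^i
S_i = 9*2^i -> [9, 18, 36, 72, 144]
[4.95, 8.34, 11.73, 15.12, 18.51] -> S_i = 4.95 + 3.39*i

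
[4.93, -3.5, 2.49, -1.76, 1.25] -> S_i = 4.93*(-0.71)^i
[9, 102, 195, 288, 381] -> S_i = 9 + 93*i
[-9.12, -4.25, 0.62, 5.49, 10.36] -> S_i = -9.12 + 4.87*i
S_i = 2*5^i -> [2, 10, 50, 250, 1250]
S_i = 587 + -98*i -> [587, 489, 391, 293, 195]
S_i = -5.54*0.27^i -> [-5.54, -1.5, -0.4, -0.11, -0.03]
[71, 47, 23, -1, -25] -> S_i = 71 + -24*i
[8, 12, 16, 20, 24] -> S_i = 8 + 4*i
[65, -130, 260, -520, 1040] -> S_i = 65*-2^i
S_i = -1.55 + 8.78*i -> [-1.55, 7.23, 16.01, 24.79, 33.57]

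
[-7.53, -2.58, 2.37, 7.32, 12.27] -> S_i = -7.53 + 4.95*i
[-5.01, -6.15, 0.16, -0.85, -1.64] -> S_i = Random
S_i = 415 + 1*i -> [415, 416, 417, 418, 419]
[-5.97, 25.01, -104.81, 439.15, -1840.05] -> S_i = -5.97*(-4.19)^i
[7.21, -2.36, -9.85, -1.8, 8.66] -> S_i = Random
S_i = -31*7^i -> [-31, -217, -1519, -10633, -74431]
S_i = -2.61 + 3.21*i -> [-2.61, 0.6, 3.81, 7.02, 10.23]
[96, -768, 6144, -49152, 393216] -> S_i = 96*-8^i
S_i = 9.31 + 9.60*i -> [9.31, 18.91, 28.51, 38.11, 47.71]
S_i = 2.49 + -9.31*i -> [2.49, -6.82, -16.13, -25.44, -34.75]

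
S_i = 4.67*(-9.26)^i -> [4.67, -43.24, 400.44, -3708.09, 34336.88]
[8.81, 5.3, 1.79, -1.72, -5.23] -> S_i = 8.81 + -3.51*i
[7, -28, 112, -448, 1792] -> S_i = 7*-4^i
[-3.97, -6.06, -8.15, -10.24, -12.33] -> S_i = -3.97 + -2.09*i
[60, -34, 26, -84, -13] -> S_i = Random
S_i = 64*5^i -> [64, 320, 1600, 8000, 40000]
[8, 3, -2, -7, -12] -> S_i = 8 + -5*i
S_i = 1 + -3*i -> [1, -2, -5, -8, -11]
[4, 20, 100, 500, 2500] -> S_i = 4*5^i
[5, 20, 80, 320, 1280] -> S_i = 5*4^i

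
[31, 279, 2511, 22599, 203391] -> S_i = 31*9^i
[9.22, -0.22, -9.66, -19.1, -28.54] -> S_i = 9.22 + -9.44*i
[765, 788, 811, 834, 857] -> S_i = 765 + 23*i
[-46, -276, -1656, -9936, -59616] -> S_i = -46*6^i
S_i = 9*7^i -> [9, 63, 441, 3087, 21609]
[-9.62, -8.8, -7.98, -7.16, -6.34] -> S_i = -9.62 + 0.82*i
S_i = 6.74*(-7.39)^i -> [6.74, -49.81, 368.09, -2720.15, 20101.93]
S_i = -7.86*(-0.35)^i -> [-7.86, 2.75, -0.96, 0.34, -0.12]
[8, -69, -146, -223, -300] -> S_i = 8 + -77*i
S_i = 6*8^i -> [6, 48, 384, 3072, 24576]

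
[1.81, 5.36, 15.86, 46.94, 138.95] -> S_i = 1.81*2.96^i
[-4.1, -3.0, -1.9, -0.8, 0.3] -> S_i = -4.10 + 1.10*i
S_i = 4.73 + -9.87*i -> [4.73, -5.14, -15.01, -24.88, -34.75]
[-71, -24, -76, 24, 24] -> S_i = Random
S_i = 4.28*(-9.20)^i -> [4.28, -39.38, 362.26, -3332.78, 30661.62]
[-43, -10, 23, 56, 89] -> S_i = -43 + 33*i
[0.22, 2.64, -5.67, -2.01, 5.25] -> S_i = Random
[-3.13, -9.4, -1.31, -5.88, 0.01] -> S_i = Random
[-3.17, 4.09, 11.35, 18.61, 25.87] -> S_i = -3.17 + 7.26*i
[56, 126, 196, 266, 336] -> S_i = 56 + 70*i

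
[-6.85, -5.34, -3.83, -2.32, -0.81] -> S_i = -6.85 + 1.51*i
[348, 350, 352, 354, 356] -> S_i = 348 + 2*i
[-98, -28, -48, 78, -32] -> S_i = Random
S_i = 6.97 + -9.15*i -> [6.97, -2.18, -11.33, -20.48, -29.63]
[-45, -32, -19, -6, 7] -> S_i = -45 + 13*i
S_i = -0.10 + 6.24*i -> [-0.1, 6.14, 12.38, 18.62, 24.86]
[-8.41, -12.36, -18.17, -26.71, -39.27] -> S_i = -8.41*1.47^i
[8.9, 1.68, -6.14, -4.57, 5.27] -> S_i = Random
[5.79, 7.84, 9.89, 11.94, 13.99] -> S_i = 5.79 + 2.05*i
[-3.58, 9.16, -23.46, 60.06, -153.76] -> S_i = -3.58*(-2.56)^i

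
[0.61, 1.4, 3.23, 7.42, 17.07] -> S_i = 0.61*2.30^i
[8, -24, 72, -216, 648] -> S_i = 8*-3^i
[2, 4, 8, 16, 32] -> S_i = 2*2^i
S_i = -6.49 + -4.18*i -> [-6.49, -10.67, -14.85, -19.03, -23.21]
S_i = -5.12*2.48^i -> [-5.12, -12.7, -31.49, -78.1, -193.68]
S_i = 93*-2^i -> [93, -186, 372, -744, 1488]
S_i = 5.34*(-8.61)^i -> [5.34, -45.98, 395.87, -3408.4, 29346.33]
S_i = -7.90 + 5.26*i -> [-7.9, -2.64, 2.62, 7.88, 13.14]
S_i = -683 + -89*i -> [-683, -772, -861, -950, -1039]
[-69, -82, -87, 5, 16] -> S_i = Random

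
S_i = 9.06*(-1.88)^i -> [9.06, -17.03, 32.02, -60.2, 113.18]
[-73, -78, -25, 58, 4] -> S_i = Random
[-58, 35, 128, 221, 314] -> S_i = -58 + 93*i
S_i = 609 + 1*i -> [609, 610, 611, 612, 613]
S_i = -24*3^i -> [-24, -72, -216, -648, -1944]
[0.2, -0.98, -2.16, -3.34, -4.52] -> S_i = 0.20 + -1.18*i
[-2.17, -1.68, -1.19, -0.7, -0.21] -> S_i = -2.17 + 0.49*i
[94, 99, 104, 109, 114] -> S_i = 94 + 5*i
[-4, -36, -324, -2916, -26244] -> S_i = -4*9^i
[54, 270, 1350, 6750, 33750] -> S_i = 54*5^i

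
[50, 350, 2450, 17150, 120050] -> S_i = 50*7^i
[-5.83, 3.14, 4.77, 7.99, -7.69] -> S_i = Random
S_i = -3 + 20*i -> [-3, 17, 37, 57, 77]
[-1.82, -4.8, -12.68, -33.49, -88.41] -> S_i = -1.82*2.64^i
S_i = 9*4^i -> [9, 36, 144, 576, 2304]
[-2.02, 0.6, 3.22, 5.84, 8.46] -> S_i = -2.02 + 2.62*i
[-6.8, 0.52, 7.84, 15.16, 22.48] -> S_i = -6.80 + 7.32*i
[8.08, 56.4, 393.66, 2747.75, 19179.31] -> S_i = 8.08*6.98^i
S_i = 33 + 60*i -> [33, 93, 153, 213, 273]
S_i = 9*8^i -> [9, 72, 576, 4608, 36864]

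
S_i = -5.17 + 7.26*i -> [-5.17, 2.09, 9.35, 16.61, 23.87]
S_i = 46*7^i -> [46, 322, 2254, 15778, 110446]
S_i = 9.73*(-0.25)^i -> [9.73, -2.43, 0.61, -0.15, 0.04]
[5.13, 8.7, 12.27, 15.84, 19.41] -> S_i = 5.13 + 3.57*i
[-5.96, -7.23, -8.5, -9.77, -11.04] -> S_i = -5.96 + -1.27*i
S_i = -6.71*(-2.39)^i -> [-6.71, 16.04, -38.33, 91.6, -218.93]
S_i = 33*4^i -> [33, 132, 528, 2112, 8448]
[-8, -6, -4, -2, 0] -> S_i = -8 + 2*i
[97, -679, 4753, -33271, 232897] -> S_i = 97*-7^i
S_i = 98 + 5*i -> [98, 103, 108, 113, 118]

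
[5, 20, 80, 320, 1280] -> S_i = 5*4^i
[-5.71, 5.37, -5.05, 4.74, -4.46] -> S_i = -5.71*(-0.94)^i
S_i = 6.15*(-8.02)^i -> [6.15, -49.32, 395.57, -3172.48, 25443.25]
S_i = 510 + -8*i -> [510, 502, 494, 486, 478]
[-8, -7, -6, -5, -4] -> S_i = -8 + 1*i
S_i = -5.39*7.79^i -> [-5.39, -41.99, -327.09, -2548.01, -19849.0]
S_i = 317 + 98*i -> [317, 415, 513, 611, 709]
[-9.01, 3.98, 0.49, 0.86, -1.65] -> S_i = Random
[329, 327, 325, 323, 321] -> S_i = 329 + -2*i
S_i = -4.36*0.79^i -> [-4.36, -3.44, -2.72, -2.15, -1.7]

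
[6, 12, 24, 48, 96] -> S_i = 6*2^i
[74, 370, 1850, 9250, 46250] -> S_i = 74*5^i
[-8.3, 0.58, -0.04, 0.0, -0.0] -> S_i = -8.30*(-0.07)^i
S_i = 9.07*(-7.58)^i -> [9.07, -68.75, 521.13, -3950.16, 29942.23]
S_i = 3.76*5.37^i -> [3.76, 20.19, 108.43, 582.25, 3126.69]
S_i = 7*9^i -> [7, 63, 567, 5103, 45927]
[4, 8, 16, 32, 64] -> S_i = 4*2^i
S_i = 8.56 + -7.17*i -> [8.56, 1.39, -5.78, -12.95, -20.12]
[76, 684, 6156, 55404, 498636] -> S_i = 76*9^i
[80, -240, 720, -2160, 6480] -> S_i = 80*-3^i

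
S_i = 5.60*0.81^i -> [5.6, 4.54, 3.67, 2.98, 2.41]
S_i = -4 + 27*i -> [-4, 23, 50, 77, 104]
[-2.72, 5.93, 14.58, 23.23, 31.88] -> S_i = -2.72 + 8.65*i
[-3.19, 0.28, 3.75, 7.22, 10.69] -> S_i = -3.19 + 3.47*i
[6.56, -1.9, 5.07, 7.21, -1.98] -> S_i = Random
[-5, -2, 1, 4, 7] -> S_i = -5 + 3*i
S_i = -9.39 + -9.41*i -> [-9.39, -18.8, -28.21, -37.62, -47.03]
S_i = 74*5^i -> [74, 370, 1850, 9250, 46250]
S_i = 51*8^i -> [51, 408, 3264, 26112, 208896]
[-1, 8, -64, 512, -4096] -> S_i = -1*-8^i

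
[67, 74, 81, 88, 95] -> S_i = 67 + 7*i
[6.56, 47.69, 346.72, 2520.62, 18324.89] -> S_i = 6.56*7.27^i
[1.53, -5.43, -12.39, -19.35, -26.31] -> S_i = 1.53 + -6.96*i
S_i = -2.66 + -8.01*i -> [-2.66, -10.67, -18.68, -26.69, -34.7]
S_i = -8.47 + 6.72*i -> [-8.47, -1.75, 4.97, 11.69, 18.41]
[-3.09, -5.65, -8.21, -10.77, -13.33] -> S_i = -3.09 + -2.56*i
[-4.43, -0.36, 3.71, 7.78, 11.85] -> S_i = -4.43 + 4.07*i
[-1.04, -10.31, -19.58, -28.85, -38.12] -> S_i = -1.04 + -9.27*i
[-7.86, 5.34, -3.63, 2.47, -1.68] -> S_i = -7.86*(-0.68)^i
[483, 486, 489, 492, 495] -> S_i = 483 + 3*i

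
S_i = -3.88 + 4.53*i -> [-3.88, 0.65, 5.18, 9.71, 14.24]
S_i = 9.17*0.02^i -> [9.17, 0.18, 0.0, 0.0, 0.0]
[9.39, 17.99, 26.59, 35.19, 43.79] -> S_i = 9.39 + 8.60*i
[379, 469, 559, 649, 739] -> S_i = 379 + 90*i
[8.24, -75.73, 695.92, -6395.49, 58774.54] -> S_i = 8.24*(-9.19)^i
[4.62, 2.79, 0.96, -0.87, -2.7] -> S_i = 4.62 + -1.83*i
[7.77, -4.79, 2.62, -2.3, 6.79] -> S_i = Random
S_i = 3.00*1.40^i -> [3.0, 4.2, 5.88, 8.23, 11.52]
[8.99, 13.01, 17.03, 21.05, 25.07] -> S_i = 8.99 + 4.02*i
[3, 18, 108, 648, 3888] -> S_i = 3*6^i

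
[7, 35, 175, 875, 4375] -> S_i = 7*5^i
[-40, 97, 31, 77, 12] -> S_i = Random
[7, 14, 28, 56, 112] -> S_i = 7*2^i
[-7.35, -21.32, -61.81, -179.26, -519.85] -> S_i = -7.35*2.90^i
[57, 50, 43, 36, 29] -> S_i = 57 + -7*i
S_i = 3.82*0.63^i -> [3.82, 2.41, 1.52, 0.96, 0.6]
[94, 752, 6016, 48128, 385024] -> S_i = 94*8^i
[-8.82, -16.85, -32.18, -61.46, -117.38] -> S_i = -8.82*1.91^i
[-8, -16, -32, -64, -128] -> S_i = -8*2^i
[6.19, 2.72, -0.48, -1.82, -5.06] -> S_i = Random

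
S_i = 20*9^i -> [20, 180, 1620, 14580, 131220]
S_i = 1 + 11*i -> [1, 12, 23, 34, 45]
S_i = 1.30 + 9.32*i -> [1.3, 10.62, 19.94, 29.26, 38.58]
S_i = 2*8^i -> [2, 16, 128, 1024, 8192]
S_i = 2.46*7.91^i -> [2.46, 19.46, 153.92, 1217.49, 9630.33]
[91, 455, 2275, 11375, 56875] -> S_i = 91*5^i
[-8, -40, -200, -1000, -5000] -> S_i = -8*5^i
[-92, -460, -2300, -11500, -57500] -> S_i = -92*5^i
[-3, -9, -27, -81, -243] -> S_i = -3*3^i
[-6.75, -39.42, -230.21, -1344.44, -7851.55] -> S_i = -6.75*5.84^i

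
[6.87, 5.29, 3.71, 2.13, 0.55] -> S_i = 6.87 + -1.58*i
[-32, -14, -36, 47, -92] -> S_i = Random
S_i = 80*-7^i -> [80, -560, 3920, -27440, 192080]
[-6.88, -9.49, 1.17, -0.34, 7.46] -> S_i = Random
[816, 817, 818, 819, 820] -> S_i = 816 + 1*i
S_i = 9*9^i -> [9, 81, 729, 6561, 59049]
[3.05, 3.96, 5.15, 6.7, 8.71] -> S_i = 3.05*1.30^i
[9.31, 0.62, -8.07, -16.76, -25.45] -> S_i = 9.31 + -8.69*i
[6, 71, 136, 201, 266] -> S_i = 6 + 65*i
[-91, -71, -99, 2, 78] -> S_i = Random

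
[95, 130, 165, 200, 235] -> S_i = 95 + 35*i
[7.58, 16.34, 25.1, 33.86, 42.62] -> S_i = 7.58 + 8.76*i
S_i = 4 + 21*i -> [4, 25, 46, 67, 88]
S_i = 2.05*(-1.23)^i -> [2.05, -2.52, 3.1, -3.81, 4.69]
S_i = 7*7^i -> [7, 49, 343, 2401, 16807]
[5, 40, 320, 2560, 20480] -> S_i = 5*8^i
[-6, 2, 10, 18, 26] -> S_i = -6 + 8*i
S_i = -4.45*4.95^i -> [-4.45, -22.03, -109.04, -539.73, -2671.66]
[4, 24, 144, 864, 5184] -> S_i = 4*6^i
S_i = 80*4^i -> [80, 320, 1280, 5120, 20480]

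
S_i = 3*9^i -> [3, 27, 243, 2187, 19683]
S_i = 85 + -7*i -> [85, 78, 71, 64, 57]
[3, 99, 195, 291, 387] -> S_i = 3 + 96*i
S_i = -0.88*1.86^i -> [-0.88, -1.64, -3.04, -5.66, -10.53]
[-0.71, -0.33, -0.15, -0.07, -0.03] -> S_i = -0.71*0.46^i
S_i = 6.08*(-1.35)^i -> [6.08, -8.21, 11.08, -14.96, 20.19]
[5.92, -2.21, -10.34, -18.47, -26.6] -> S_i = 5.92 + -8.13*i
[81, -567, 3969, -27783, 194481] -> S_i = 81*-7^i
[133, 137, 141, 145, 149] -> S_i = 133 + 4*i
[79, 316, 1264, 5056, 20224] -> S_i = 79*4^i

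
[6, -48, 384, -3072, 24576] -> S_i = 6*-8^i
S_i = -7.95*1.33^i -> [-7.95, -10.57, -14.06, -18.7, -24.88]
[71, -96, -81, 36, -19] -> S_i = Random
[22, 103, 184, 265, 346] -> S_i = 22 + 81*i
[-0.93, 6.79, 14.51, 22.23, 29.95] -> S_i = -0.93 + 7.72*i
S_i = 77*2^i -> [77, 154, 308, 616, 1232]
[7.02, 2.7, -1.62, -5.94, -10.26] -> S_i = 7.02 + -4.32*i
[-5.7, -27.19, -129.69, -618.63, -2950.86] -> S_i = -5.70*4.77^i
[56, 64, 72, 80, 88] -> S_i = 56 + 8*i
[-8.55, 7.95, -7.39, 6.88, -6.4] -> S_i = -8.55*(-0.93)^i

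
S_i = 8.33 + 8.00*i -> [8.33, 16.33, 24.33, 32.33, 40.33]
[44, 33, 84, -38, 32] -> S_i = Random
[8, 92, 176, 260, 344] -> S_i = 8 + 84*i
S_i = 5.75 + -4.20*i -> [5.75, 1.55, -2.65, -6.85, -11.05]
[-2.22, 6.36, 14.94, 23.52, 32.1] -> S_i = -2.22 + 8.58*i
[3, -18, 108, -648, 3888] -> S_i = 3*-6^i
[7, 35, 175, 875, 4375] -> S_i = 7*5^i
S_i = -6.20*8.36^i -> [-6.2, -51.83, -433.32, -3622.52, -30284.25]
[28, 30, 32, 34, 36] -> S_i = 28 + 2*i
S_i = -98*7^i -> [-98, -686, -4802, -33614, -235298]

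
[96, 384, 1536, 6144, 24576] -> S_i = 96*4^i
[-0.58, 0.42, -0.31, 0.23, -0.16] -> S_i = -0.58*(-0.73)^i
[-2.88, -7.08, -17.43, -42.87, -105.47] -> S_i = -2.88*2.46^i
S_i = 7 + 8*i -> [7, 15, 23, 31, 39]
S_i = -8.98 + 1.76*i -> [-8.98, -7.22, -5.46, -3.7, -1.94]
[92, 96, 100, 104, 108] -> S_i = 92 + 4*i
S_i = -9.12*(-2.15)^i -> [-9.12, 19.61, -42.16, 90.64, -194.87]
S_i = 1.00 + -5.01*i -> [1.0, -4.01, -9.02, -14.03, -19.04]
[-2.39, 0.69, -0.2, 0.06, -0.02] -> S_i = -2.39*(-0.29)^i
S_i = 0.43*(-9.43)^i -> [0.43, -4.05, 38.24, -360.58, 3400.28]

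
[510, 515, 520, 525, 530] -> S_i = 510 + 5*i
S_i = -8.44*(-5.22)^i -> [-8.44, 44.06, -229.98, 1200.48, -6266.49]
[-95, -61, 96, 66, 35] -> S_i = Random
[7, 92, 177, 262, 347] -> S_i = 7 + 85*i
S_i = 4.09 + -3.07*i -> [4.09, 1.02, -2.05, -5.12, -8.19]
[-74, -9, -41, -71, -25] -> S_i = Random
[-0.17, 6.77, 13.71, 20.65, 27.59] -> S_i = -0.17 + 6.94*i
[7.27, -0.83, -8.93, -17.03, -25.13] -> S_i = 7.27 + -8.10*i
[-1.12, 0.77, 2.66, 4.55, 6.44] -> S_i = -1.12 + 1.89*i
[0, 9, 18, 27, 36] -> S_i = 0 + 9*i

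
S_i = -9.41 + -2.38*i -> [-9.41, -11.79, -14.17, -16.55, -18.93]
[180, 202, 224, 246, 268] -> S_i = 180 + 22*i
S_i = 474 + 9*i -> [474, 483, 492, 501, 510]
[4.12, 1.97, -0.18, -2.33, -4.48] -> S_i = 4.12 + -2.15*i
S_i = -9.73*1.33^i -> [-9.73, -12.94, -17.21, -22.89, -30.45]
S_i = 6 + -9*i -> [6, -3, -12, -21, -30]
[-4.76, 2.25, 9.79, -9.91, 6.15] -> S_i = Random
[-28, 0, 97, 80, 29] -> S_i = Random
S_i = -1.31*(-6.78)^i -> [-1.31, 8.88, -60.22, 408.28, -2768.15]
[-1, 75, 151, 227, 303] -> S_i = -1 + 76*i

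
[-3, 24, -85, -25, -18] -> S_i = Random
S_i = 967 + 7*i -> [967, 974, 981, 988, 995]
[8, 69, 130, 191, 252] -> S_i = 8 + 61*i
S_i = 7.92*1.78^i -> [7.92, 14.1, 25.09, 44.67, 79.51]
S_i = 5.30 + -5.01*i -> [5.3, 0.29, -4.72, -9.73, -14.74]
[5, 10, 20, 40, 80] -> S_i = 5*2^i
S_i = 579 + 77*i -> [579, 656, 733, 810, 887]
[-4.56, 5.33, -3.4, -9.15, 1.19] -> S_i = Random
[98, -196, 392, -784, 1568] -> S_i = 98*-2^i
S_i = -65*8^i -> [-65, -520, -4160, -33280, -266240]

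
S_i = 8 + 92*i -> [8, 100, 192, 284, 376]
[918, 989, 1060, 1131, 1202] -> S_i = 918 + 71*i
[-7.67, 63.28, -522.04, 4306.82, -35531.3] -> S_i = -7.67*(-8.25)^i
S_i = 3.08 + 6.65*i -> [3.08, 9.73, 16.38, 23.03, 29.68]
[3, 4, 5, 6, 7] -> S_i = 3 + 1*i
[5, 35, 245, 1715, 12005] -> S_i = 5*7^i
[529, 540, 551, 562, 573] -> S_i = 529 + 11*i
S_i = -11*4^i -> [-11, -44, -176, -704, -2816]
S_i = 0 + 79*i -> [0, 79, 158, 237, 316]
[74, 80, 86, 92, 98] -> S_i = 74 + 6*i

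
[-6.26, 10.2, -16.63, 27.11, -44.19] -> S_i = -6.26*(-1.63)^i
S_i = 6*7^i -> [6, 42, 294, 2058, 14406]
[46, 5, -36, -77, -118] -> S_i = 46 + -41*i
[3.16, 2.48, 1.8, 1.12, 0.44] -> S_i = 3.16 + -0.68*i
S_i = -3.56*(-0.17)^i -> [-3.56, 0.61, -0.1, 0.02, -0.0]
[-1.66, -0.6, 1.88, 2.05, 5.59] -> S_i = Random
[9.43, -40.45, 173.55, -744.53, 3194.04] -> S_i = 9.43*(-4.29)^i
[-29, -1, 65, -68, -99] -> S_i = Random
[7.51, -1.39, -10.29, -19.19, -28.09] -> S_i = 7.51 + -8.90*i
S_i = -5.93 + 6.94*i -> [-5.93, 1.01, 7.95, 14.89, 21.83]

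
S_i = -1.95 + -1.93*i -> [-1.95, -3.88, -5.81, -7.74, -9.67]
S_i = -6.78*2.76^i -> [-6.78, -18.71, -51.65, -142.55, -393.43]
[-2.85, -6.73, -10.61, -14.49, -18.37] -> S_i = -2.85 + -3.88*i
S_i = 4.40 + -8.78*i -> [4.4, -4.38, -13.16, -21.94, -30.72]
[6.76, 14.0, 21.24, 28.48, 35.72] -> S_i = 6.76 + 7.24*i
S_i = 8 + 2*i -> [8, 10, 12, 14, 16]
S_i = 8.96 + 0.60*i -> [8.96, 9.56, 10.16, 10.76, 11.36]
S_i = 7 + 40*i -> [7, 47, 87, 127, 167]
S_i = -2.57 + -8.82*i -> [-2.57, -11.39, -20.21, -29.03, -37.85]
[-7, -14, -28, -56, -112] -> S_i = -7*2^i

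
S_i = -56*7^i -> [-56, -392, -2744, -19208, -134456]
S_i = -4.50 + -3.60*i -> [-4.5, -8.1, -11.7, -15.3, -18.9]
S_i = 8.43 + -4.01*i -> [8.43, 4.42, 0.41, -3.6, -7.61]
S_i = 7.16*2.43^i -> [7.16, 17.4, 42.28, 102.74, 249.65]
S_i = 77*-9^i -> [77, -693, 6237, -56133, 505197]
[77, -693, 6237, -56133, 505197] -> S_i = 77*-9^i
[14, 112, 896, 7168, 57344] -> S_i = 14*8^i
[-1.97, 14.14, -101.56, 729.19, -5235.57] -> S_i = -1.97*(-7.18)^i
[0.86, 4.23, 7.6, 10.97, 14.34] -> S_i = 0.86 + 3.37*i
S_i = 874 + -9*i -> [874, 865, 856, 847, 838]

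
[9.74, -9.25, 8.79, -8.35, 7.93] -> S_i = 9.74*(-0.95)^i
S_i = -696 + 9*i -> [-696, -687, -678, -669, -660]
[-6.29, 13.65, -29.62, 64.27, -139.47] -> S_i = -6.29*(-2.17)^i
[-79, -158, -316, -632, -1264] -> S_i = -79*2^i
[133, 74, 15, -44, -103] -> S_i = 133 + -59*i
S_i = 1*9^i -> [1, 9, 81, 729, 6561]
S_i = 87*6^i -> [87, 522, 3132, 18792, 112752]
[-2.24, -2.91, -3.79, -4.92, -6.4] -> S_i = -2.24*1.30^i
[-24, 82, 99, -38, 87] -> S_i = Random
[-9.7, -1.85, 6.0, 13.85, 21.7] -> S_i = -9.70 + 7.85*i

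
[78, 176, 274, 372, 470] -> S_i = 78 + 98*i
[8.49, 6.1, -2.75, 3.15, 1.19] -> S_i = Random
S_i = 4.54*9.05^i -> [4.54, 41.09, 371.84, 3365.13, 30454.41]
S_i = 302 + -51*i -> [302, 251, 200, 149, 98]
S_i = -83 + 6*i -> [-83, -77, -71, -65, -59]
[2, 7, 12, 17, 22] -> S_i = 2 + 5*i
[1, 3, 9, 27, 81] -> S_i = 1*3^i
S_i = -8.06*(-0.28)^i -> [-8.06, 2.26, -0.63, 0.18, -0.05]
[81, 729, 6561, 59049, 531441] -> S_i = 81*9^i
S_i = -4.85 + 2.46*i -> [-4.85, -2.39, 0.07, 2.53, 4.99]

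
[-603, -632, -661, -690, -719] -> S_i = -603 + -29*i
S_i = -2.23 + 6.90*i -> [-2.23, 4.67, 11.57, 18.47, 25.37]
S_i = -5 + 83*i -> [-5, 78, 161, 244, 327]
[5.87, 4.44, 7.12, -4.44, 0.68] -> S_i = Random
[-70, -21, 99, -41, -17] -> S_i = Random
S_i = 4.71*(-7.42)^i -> [4.71, -34.95, 259.32, -1924.12, 14276.99]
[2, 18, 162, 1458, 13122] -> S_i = 2*9^i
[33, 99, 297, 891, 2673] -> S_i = 33*3^i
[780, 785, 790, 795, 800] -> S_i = 780 + 5*i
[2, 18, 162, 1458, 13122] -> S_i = 2*9^i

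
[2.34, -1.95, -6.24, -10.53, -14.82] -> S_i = 2.34 + -4.29*i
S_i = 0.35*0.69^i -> [0.35, 0.24, 0.17, 0.11, 0.08]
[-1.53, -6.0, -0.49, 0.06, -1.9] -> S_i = Random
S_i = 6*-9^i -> [6, -54, 486, -4374, 39366]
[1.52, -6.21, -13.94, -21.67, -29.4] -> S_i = 1.52 + -7.73*i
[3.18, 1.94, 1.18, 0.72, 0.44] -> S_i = 3.18*0.61^i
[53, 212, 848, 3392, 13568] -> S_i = 53*4^i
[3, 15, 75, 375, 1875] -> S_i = 3*5^i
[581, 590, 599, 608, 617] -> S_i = 581 + 9*i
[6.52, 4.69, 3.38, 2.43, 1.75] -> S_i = 6.52*0.72^i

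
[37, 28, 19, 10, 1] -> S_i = 37 + -9*i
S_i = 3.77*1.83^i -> [3.77, 6.9, 12.63, 23.1, 42.28]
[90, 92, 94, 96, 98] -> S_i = 90 + 2*i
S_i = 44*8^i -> [44, 352, 2816, 22528, 180224]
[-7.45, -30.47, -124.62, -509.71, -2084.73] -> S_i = -7.45*4.09^i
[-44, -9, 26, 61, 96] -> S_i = -44 + 35*i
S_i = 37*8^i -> [37, 296, 2368, 18944, 151552]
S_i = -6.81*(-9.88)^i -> [-6.81, 67.28, -664.75, 6567.77, -64889.57]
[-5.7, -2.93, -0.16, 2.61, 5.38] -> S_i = -5.70 + 2.77*i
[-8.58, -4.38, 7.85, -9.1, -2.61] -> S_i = Random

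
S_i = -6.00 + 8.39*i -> [-6.0, 2.39, 10.78, 19.17, 27.56]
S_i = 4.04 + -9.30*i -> [4.04, -5.26, -14.56, -23.86, -33.16]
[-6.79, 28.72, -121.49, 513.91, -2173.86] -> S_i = -6.79*(-4.23)^i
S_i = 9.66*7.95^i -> [9.66, 76.8, 610.54, 4853.76, 38587.41]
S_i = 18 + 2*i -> [18, 20, 22, 24, 26]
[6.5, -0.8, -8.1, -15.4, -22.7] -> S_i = 6.50 + -7.30*i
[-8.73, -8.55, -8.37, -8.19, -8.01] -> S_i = -8.73 + 0.18*i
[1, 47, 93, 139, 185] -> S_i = 1 + 46*i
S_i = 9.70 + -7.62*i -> [9.7, 2.08, -5.54, -13.16, -20.78]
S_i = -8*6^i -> [-8, -48, -288, -1728, -10368]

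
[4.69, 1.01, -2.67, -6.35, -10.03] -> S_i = 4.69 + -3.68*i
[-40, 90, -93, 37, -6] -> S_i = Random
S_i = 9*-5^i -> [9, -45, 225, -1125, 5625]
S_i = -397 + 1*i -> [-397, -396, -395, -394, -393]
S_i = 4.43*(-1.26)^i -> [4.43, -5.58, 7.03, -8.86, 11.17]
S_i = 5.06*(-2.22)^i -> [5.06, -11.23, 24.94, -55.36, 122.9]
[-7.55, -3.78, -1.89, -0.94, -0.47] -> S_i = -7.55*0.50^i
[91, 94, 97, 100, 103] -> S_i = 91 + 3*i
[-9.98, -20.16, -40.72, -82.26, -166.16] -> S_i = -9.98*2.02^i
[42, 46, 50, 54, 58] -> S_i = 42 + 4*i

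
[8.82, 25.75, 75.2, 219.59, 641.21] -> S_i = 8.82*2.92^i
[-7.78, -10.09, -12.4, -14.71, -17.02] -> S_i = -7.78 + -2.31*i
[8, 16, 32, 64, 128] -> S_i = 8*2^i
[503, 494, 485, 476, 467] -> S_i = 503 + -9*i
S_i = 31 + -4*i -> [31, 27, 23, 19, 15]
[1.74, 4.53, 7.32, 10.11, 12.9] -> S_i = 1.74 + 2.79*i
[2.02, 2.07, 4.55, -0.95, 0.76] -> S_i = Random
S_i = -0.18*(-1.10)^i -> [-0.18, 0.2, -0.22, 0.24, -0.26]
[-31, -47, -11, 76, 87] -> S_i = Random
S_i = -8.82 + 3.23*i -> [-8.82, -5.59, -2.36, 0.87, 4.1]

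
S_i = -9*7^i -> [-9, -63, -441, -3087, -21609]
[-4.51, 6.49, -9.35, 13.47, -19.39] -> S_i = -4.51*(-1.44)^i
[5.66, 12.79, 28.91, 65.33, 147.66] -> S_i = 5.66*2.26^i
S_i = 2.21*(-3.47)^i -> [2.21, -7.67, 26.61, -92.34, 320.41]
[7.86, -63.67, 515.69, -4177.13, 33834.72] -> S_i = 7.86*(-8.10)^i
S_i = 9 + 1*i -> [9, 10, 11, 12, 13]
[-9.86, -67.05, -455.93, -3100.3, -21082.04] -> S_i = -9.86*6.80^i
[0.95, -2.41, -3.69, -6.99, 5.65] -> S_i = Random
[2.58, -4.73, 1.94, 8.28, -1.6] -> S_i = Random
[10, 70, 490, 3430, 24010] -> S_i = 10*7^i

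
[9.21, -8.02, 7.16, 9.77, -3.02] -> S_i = Random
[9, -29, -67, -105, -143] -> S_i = 9 + -38*i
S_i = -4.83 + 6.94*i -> [-4.83, 2.11, 9.05, 15.99, 22.93]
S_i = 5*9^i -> [5, 45, 405, 3645, 32805]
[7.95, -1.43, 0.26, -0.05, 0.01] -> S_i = 7.95*(-0.18)^i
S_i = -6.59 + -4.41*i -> [-6.59, -11.0, -15.41, -19.82, -24.23]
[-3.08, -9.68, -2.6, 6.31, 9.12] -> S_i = Random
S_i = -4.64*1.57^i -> [-4.64, -7.28, -11.44, -17.96, -28.19]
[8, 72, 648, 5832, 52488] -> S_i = 8*9^i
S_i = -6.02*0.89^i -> [-6.02, -5.36, -4.77, -4.24, -3.78]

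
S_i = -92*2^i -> [-92, -184, -368, -736, -1472]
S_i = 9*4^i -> [9, 36, 144, 576, 2304]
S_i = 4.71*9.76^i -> [4.71, 45.97, 448.66, 4378.95, 42738.59]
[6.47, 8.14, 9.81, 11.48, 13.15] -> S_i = 6.47 + 1.67*i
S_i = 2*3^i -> [2, 6, 18, 54, 162]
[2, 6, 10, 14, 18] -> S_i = 2 + 4*i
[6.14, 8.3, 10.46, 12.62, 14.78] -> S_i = 6.14 + 2.16*i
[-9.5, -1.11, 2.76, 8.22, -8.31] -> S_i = Random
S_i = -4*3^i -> [-4, -12, -36, -108, -324]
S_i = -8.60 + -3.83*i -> [-8.6, -12.43, -16.26, -20.09, -23.92]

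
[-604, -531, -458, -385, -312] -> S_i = -604 + 73*i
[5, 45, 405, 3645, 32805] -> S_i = 5*9^i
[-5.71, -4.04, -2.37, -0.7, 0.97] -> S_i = -5.71 + 1.67*i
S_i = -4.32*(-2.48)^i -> [-4.32, 10.71, -26.57, 65.89, -163.41]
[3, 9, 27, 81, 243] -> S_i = 3*3^i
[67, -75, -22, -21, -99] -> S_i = Random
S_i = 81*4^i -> [81, 324, 1296, 5184, 20736]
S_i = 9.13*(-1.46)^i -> [9.13, -13.33, 19.46, -28.41, 41.48]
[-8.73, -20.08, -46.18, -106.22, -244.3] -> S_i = -8.73*2.30^i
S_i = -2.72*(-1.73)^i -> [-2.72, 4.71, -8.14, 14.08, -24.36]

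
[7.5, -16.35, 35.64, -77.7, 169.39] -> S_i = 7.50*(-2.18)^i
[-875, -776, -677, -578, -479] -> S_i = -875 + 99*i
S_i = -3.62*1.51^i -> [-3.62, -5.47, -8.25, -12.46, -18.82]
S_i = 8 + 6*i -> [8, 14, 20, 26, 32]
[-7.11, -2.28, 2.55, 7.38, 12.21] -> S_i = -7.11 + 4.83*i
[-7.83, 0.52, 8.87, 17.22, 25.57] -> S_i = -7.83 + 8.35*i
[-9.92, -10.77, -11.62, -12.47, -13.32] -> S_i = -9.92 + -0.85*i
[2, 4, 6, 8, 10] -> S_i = 2 + 2*i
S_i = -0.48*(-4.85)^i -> [-0.48, 2.33, -11.29, 54.76, -265.59]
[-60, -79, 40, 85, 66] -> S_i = Random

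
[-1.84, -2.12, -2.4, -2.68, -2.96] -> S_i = -1.84 + -0.28*i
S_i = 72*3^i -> [72, 216, 648, 1944, 5832]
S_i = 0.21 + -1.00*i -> [0.21, -0.79, -1.79, -2.79, -3.79]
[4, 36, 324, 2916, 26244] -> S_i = 4*9^i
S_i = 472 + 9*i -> [472, 481, 490, 499, 508]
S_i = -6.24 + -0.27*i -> [-6.24, -6.51, -6.78, -7.05, -7.32]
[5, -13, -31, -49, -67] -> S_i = 5 + -18*i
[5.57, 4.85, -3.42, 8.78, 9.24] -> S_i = Random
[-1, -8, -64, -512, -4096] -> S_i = -1*8^i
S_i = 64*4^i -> [64, 256, 1024, 4096, 16384]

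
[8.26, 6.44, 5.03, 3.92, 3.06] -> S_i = 8.26*0.78^i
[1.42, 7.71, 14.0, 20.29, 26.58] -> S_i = 1.42 + 6.29*i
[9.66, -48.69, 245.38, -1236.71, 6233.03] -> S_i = 9.66*(-5.04)^i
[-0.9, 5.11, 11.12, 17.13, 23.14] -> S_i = -0.90 + 6.01*i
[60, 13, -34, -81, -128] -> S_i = 60 + -47*i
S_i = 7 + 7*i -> [7, 14, 21, 28, 35]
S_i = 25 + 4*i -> [25, 29, 33, 37, 41]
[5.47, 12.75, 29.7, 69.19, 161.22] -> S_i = 5.47*2.33^i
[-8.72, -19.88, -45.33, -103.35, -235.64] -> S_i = -8.72*2.28^i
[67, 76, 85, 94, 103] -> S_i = 67 + 9*i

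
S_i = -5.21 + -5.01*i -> [-5.21, -10.22, -15.23, -20.24, -25.25]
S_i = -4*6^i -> [-4, -24, -144, -864, -5184]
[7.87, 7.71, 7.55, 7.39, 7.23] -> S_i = 7.87 + -0.16*i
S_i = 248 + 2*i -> [248, 250, 252, 254, 256]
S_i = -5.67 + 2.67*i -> [-5.67, -3.0, -0.33, 2.34, 5.01]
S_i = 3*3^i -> [3, 9, 27, 81, 243]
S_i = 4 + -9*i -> [4, -5, -14, -23, -32]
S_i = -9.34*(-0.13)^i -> [-9.34, 1.21, -0.16, 0.02, -0.0]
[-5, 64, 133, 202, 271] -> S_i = -5 + 69*i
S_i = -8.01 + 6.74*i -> [-8.01, -1.27, 5.47, 12.21, 18.95]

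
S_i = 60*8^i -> [60, 480, 3840, 30720, 245760]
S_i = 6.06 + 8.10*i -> [6.06, 14.16, 22.26, 30.36, 38.46]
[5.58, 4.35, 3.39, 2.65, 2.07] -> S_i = 5.58*0.78^i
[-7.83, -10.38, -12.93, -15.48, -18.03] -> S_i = -7.83 + -2.55*i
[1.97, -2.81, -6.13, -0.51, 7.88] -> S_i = Random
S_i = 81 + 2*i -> [81, 83, 85, 87, 89]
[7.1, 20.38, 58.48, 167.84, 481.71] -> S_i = 7.10*2.87^i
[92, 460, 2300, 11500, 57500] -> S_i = 92*5^i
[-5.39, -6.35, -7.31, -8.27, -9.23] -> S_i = -5.39 + -0.96*i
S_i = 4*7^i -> [4, 28, 196, 1372, 9604]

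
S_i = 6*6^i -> [6, 36, 216, 1296, 7776]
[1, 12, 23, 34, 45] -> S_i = 1 + 11*i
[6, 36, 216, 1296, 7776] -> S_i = 6*6^i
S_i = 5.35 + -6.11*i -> [5.35, -0.76, -6.87, -12.98, -19.09]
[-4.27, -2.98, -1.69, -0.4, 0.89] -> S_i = -4.27 + 1.29*i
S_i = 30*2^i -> [30, 60, 120, 240, 480]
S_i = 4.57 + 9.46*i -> [4.57, 14.03, 23.49, 32.95, 42.41]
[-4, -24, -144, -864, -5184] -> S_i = -4*6^i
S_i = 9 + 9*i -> [9, 18, 27, 36, 45]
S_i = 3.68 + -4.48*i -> [3.68, -0.8, -5.28, -9.76, -14.24]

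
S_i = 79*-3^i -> [79, -237, 711, -2133, 6399]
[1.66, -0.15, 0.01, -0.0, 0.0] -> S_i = 1.66*(-0.09)^i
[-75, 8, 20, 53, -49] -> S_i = Random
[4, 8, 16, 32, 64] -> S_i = 4*2^i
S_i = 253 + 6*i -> [253, 259, 265, 271, 277]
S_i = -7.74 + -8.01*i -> [-7.74, -15.75, -23.76, -31.77, -39.78]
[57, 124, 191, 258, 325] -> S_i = 57 + 67*i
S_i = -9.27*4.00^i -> [-9.27, -37.08, -148.32, -593.28, -2373.12]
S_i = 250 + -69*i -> [250, 181, 112, 43, -26]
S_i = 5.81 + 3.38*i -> [5.81, 9.19, 12.57, 15.95, 19.33]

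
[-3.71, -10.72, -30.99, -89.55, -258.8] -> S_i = -3.71*2.89^i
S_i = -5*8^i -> [-5, -40, -320, -2560, -20480]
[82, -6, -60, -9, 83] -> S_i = Random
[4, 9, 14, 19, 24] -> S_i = 4 + 5*i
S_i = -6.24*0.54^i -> [-6.24, -3.37, -1.82, -0.98, -0.53]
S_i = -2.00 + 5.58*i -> [-2.0, 3.58, 9.16, 14.74, 20.32]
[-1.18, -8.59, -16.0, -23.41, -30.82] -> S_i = -1.18 + -7.41*i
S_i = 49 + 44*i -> [49, 93, 137, 181, 225]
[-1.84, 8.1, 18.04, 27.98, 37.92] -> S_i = -1.84 + 9.94*i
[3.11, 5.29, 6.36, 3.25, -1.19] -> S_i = Random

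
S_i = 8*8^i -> [8, 64, 512, 4096, 32768]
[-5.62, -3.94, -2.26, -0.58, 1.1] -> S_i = -5.62 + 1.68*i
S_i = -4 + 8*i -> [-4, 4, 12, 20, 28]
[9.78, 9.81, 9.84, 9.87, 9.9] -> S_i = 9.78 + 0.03*i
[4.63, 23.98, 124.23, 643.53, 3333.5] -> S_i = 4.63*5.18^i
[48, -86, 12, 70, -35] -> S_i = Random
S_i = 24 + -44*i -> [24, -20, -64, -108, -152]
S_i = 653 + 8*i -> [653, 661, 669, 677, 685]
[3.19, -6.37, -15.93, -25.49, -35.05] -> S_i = 3.19 + -9.56*i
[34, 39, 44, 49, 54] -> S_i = 34 + 5*i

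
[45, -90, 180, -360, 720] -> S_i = 45*-2^i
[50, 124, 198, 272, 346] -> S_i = 50 + 74*i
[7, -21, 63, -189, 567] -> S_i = 7*-3^i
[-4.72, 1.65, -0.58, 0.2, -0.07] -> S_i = -4.72*(-0.35)^i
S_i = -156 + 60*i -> [-156, -96, -36, 24, 84]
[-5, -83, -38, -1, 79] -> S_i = Random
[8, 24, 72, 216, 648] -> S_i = 8*3^i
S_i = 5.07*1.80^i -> [5.07, 9.13, 16.43, 29.57, 53.22]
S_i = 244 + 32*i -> [244, 276, 308, 340, 372]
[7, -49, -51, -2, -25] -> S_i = Random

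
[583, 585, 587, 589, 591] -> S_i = 583 + 2*i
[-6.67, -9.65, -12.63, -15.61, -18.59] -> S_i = -6.67 + -2.98*i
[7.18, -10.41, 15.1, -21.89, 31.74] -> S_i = 7.18*(-1.45)^i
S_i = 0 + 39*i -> [0, 39, 78, 117, 156]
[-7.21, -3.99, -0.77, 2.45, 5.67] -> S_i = -7.21 + 3.22*i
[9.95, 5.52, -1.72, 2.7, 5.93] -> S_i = Random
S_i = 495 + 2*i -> [495, 497, 499, 501, 503]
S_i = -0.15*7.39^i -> [-0.15, -1.11, -8.19, -60.54, -447.37]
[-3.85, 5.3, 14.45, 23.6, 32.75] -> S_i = -3.85 + 9.15*i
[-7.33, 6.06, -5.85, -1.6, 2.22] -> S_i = Random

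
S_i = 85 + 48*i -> [85, 133, 181, 229, 277]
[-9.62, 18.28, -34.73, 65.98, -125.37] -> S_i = -9.62*(-1.90)^i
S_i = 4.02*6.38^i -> [4.02, 25.65, 163.63, 1043.97, 6660.53]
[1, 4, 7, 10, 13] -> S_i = 1 + 3*i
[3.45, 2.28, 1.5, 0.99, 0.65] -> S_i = 3.45*0.66^i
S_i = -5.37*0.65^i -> [-5.37, -3.49, -2.27, -1.47, -0.96]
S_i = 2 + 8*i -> [2, 10, 18, 26, 34]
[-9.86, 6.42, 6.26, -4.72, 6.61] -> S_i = Random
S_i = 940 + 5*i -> [940, 945, 950, 955, 960]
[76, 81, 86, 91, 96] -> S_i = 76 + 5*i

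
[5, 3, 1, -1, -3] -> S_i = 5 + -2*i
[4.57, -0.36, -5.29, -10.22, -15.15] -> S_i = 4.57 + -4.93*i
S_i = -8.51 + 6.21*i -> [-8.51, -2.3, 3.91, 10.12, 16.33]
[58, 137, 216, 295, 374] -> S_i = 58 + 79*i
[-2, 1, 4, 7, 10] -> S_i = -2 + 3*i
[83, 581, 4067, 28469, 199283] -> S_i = 83*7^i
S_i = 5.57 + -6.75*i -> [5.57, -1.18, -7.93, -14.68, -21.43]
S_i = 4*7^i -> [4, 28, 196, 1372, 9604]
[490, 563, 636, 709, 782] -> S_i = 490 + 73*i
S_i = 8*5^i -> [8, 40, 200, 1000, 5000]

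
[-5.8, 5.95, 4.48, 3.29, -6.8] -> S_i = Random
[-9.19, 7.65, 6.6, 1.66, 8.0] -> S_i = Random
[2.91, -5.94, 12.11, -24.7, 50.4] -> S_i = 2.91*(-2.04)^i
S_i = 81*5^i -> [81, 405, 2025, 10125, 50625]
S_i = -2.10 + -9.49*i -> [-2.1, -11.59, -21.08, -30.57, -40.06]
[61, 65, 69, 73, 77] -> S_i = 61 + 4*i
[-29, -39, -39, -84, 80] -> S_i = Random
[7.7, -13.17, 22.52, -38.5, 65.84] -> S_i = 7.70*(-1.71)^i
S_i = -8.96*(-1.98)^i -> [-8.96, 17.74, -35.13, 69.55, -137.71]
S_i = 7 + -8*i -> [7, -1, -9, -17, -25]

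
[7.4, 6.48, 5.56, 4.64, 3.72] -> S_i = 7.40 + -0.92*i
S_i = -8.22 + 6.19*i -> [-8.22, -2.03, 4.16, 10.35, 16.54]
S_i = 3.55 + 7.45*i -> [3.55, 11.0, 18.45, 25.9, 33.35]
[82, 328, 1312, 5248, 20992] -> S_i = 82*4^i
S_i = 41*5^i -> [41, 205, 1025, 5125, 25625]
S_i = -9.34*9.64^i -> [-9.34, -90.04, -867.96, -8367.16, -80659.4]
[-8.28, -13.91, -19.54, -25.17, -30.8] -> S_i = -8.28 + -5.63*i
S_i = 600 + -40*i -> [600, 560, 520, 480, 440]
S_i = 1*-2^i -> [1, -2, 4, -8, 16]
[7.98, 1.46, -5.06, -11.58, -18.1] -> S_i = 7.98 + -6.52*i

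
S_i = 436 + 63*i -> [436, 499, 562, 625, 688]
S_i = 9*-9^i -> [9, -81, 729, -6561, 59049]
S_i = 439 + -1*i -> [439, 438, 437, 436, 435]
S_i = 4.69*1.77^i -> [4.69, 8.3, 14.69, 26.01, 46.03]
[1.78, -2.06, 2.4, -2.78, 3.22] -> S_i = 1.78*(-1.16)^i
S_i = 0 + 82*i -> [0, 82, 164, 246, 328]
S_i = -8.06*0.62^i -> [-8.06, -5.0, -3.1, -1.92, -1.19]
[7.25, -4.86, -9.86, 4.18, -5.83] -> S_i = Random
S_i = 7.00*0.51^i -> [7.0, 3.57, 1.82, 0.93, 0.47]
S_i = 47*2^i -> [47, 94, 188, 376, 752]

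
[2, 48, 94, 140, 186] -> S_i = 2 + 46*i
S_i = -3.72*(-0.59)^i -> [-3.72, 2.19, -1.29, 0.76, -0.45]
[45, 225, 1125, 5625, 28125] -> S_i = 45*5^i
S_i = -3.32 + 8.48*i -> [-3.32, 5.16, 13.64, 22.12, 30.6]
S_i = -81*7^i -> [-81, -567, -3969, -27783, -194481]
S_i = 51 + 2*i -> [51, 53, 55, 57, 59]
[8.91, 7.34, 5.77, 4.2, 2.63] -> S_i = 8.91 + -1.57*i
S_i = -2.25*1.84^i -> [-2.25, -4.14, -7.62, -14.02, -25.79]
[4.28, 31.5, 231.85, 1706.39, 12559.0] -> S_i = 4.28*7.36^i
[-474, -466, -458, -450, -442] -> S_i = -474 + 8*i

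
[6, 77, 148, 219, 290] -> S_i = 6 + 71*i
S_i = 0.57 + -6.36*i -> [0.57, -5.79, -12.15, -18.51, -24.87]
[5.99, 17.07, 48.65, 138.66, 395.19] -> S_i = 5.99*2.85^i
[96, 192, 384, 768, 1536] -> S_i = 96*2^i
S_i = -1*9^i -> [-1, -9, -81, -729, -6561]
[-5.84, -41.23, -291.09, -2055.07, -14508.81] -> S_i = -5.84*7.06^i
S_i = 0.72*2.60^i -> [0.72, 1.87, 4.87, 12.65, 32.9]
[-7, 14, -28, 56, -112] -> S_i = -7*-2^i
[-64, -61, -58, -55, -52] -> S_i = -64 + 3*i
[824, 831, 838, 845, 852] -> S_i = 824 + 7*i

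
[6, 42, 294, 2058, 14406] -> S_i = 6*7^i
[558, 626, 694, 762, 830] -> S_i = 558 + 68*i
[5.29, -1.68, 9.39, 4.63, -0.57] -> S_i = Random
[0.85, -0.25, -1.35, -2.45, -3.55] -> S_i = 0.85 + -1.10*i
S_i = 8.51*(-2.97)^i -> [8.51, -25.27, 75.07, -222.95, 662.15]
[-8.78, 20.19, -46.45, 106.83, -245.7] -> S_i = -8.78*(-2.30)^i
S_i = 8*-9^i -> [8, -72, 648, -5832, 52488]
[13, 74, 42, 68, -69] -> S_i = Random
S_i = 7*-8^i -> [7, -56, 448, -3584, 28672]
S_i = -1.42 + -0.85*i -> [-1.42, -2.27, -3.12, -3.97, -4.82]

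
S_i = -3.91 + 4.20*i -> [-3.91, 0.29, 4.49, 8.69, 12.89]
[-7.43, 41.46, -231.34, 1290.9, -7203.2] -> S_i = -7.43*(-5.58)^i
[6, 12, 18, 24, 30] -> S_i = 6 + 6*i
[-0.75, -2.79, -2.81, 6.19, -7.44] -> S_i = Random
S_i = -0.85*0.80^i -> [-0.85, -0.68, -0.54, -0.44, -0.35]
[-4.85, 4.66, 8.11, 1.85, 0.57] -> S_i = Random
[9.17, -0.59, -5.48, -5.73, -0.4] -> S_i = Random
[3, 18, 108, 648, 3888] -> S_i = 3*6^i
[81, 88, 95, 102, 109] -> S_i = 81 + 7*i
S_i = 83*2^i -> [83, 166, 332, 664, 1328]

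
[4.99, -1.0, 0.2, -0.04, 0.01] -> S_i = 4.99*(-0.20)^i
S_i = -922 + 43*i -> [-922, -879, -836, -793, -750]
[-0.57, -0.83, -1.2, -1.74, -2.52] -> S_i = -0.57*1.45^i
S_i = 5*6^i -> [5, 30, 180, 1080, 6480]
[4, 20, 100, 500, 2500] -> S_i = 4*5^i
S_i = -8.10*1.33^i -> [-8.1, -10.77, -14.33, -19.06, -25.34]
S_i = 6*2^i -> [6, 12, 24, 48, 96]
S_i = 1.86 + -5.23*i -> [1.86, -3.37, -8.6, -13.83, -19.06]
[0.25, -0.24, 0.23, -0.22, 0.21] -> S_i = 0.25*(-0.96)^i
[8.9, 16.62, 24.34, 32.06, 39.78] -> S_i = 8.90 + 7.72*i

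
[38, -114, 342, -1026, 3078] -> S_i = 38*-3^i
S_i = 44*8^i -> [44, 352, 2816, 22528, 180224]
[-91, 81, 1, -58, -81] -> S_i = Random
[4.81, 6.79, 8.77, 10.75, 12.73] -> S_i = 4.81 + 1.98*i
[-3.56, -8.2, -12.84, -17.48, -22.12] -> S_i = -3.56 + -4.64*i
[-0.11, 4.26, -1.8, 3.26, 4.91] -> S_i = Random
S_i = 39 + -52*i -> [39, -13, -65, -117, -169]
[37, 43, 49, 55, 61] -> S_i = 37 + 6*i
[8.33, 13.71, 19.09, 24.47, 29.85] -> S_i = 8.33 + 5.38*i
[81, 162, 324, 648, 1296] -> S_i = 81*2^i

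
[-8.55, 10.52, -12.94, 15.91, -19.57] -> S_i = -8.55*(-1.23)^i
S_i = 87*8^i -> [87, 696, 5568, 44544, 356352]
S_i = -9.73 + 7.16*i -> [-9.73, -2.57, 4.59, 11.75, 18.91]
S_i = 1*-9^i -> [1, -9, 81, -729, 6561]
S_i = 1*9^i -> [1, 9, 81, 729, 6561]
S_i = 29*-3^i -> [29, -87, 261, -783, 2349]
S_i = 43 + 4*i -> [43, 47, 51, 55, 59]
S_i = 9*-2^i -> [9, -18, 36, -72, 144]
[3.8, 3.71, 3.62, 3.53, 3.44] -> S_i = 3.80 + -0.09*i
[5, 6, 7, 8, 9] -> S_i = 5 + 1*i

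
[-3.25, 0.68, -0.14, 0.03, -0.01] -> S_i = -3.25*(-0.21)^i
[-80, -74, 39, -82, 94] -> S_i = Random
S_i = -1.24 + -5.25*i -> [-1.24, -6.49, -11.74, -16.99, -22.24]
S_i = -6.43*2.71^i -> [-6.43, -17.43, -47.22, -127.97, -346.81]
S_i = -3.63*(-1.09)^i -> [-3.63, 3.96, -4.31, 4.7, -5.12]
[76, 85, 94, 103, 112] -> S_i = 76 + 9*i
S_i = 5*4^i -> [5, 20, 80, 320, 1280]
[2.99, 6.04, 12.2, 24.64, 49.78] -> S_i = 2.99*2.02^i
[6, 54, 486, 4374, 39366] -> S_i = 6*9^i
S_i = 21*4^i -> [21, 84, 336, 1344, 5376]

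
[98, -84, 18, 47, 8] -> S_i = Random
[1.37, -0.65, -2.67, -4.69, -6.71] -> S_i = 1.37 + -2.02*i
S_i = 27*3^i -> [27, 81, 243, 729, 2187]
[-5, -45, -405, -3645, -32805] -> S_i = -5*9^i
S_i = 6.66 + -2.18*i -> [6.66, 4.48, 2.3, 0.12, -2.06]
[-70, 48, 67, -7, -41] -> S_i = Random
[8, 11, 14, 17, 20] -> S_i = 8 + 3*i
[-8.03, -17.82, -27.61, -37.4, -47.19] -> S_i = -8.03 + -9.79*i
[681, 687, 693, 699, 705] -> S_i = 681 + 6*i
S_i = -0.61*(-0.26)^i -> [-0.61, 0.16, -0.04, 0.01, -0.0]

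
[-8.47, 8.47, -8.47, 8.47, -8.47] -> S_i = -8.47*(-1.00)^i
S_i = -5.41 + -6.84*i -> [-5.41, -12.25, -19.09, -25.93, -32.77]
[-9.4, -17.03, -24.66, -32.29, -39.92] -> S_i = -9.40 + -7.63*i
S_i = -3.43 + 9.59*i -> [-3.43, 6.16, 15.75, 25.34, 34.93]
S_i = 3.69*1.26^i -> [3.69, 4.65, 5.86, 7.38, 9.3]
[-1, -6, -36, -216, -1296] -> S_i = -1*6^i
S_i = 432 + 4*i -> [432, 436, 440, 444, 448]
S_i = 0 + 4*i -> [0, 4, 8, 12, 16]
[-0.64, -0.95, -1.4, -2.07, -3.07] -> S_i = -0.64*1.48^i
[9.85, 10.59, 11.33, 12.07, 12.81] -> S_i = 9.85 + 0.74*i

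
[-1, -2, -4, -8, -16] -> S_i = -1*2^i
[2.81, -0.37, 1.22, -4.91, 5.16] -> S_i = Random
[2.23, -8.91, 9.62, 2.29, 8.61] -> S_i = Random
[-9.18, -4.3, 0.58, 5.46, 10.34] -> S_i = -9.18 + 4.88*i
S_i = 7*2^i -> [7, 14, 28, 56, 112]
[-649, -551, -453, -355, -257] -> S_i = -649 + 98*i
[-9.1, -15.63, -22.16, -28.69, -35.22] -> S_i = -9.10 + -6.53*i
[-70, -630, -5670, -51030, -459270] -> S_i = -70*9^i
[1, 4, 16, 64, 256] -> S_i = 1*4^i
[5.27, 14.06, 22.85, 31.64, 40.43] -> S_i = 5.27 + 8.79*i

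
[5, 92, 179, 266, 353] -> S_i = 5 + 87*i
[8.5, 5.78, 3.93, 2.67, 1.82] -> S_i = 8.50*0.68^i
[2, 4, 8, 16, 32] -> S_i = 2*2^i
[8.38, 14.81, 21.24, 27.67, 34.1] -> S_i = 8.38 + 6.43*i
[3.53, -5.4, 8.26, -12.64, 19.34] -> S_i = 3.53*(-1.53)^i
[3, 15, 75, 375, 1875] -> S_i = 3*5^i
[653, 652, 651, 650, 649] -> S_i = 653 + -1*i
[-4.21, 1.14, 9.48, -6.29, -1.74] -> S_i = Random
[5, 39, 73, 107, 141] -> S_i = 5 + 34*i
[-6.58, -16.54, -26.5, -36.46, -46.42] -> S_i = -6.58 + -9.96*i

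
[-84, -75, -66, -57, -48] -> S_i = -84 + 9*i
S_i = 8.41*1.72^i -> [8.41, 14.47, 24.88, 42.79, 73.61]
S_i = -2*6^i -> [-2, -12, -72, -432, -2592]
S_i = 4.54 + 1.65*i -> [4.54, 6.19, 7.84, 9.49, 11.14]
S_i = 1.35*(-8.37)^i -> [1.35, -11.3, 94.58, -791.61, 6625.76]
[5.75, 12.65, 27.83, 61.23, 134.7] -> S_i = 5.75*2.20^i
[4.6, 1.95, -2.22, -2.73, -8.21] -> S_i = Random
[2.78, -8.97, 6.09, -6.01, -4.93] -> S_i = Random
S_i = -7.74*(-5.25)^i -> [-7.74, 40.64, -213.33, 1120.0, -5880.01]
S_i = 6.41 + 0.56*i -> [6.41, 6.97, 7.53, 8.09, 8.65]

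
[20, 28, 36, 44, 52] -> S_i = 20 + 8*i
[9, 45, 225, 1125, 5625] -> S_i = 9*5^i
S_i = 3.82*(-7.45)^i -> [3.82, -28.46, 212.02, -1579.55, 11767.62]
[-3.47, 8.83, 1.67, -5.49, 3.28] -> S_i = Random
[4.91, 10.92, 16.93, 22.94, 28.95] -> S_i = 4.91 + 6.01*i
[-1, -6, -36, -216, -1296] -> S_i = -1*6^i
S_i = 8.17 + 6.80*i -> [8.17, 14.97, 21.77, 28.57, 35.37]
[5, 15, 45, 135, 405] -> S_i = 5*3^i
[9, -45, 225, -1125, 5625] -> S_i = 9*-5^i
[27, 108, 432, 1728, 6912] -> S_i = 27*4^i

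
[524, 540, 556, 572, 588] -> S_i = 524 + 16*i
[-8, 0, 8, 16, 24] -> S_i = -8 + 8*i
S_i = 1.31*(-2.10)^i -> [1.31, -2.75, 5.78, -12.13, 25.48]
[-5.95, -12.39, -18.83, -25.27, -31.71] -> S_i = -5.95 + -6.44*i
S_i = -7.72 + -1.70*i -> [-7.72, -9.42, -11.12, -12.82, -14.52]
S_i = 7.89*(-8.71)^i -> [7.89, -68.72, 598.57, -5213.53, 45409.8]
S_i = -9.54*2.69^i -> [-9.54, -25.66, -69.03, -185.7, -499.53]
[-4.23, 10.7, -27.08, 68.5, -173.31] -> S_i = -4.23*(-2.53)^i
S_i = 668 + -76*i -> [668, 592, 516, 440, 364]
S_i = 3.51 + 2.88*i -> [3.51, 6.39, 9.27, 12.15, 15.03]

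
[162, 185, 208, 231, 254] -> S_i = 162 + 23*i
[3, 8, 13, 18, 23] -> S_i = 3 + 5*i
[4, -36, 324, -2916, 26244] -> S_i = 4*-9^i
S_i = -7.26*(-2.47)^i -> [-7.26, 17.93, -44.29, 109.4, -270.22]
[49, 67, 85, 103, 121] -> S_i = 49 + 18*i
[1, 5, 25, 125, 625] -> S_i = 1*5^i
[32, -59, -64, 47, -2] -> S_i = Random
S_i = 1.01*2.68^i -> [1.01, 2.71, 7.25, 19.44, 52.1]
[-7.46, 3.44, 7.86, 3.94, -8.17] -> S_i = Random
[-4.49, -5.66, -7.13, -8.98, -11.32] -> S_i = -4.49*1.26^i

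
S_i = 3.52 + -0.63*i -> [3.52, 2.89, 2.26, 1.63, 1.0]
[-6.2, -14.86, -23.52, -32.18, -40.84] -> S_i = -6.20 + -8.66*i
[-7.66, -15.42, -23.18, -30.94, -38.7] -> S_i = -7.66 + -7.76*i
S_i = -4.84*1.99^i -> [-4.84, -9.63, -19.17, -38.14, -75.9]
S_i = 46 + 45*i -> [46, 91, 136, 181, 226]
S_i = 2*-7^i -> [2, -14, 98, -686, 4802]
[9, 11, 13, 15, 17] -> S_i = 9 + 2*i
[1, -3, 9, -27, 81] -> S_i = 1*-3^i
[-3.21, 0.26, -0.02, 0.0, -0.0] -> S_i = -3.21*(-0.08)^i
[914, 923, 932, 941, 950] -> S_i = 914 + 9*i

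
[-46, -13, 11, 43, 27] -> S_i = Random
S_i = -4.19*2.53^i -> [-4.19, -10.6, -26.82, -67.85, -171.67]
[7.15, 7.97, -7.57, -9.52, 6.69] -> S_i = Random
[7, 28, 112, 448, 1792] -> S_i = 7*4^i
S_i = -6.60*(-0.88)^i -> [-6.6, 5.81, -5.11, 4.5, -3.96]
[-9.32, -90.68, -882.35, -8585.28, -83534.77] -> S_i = -9.32*9.73^i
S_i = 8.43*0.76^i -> [8.43, 6.41, 4.87, 3.7, 2.81]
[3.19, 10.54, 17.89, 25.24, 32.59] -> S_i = 3.19 + 7.35*i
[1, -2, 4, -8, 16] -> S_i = 1*-2^i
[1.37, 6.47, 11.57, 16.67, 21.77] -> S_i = 1.37 + 5.10*i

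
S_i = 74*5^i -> [74, 370, 1850, 9250, 46250]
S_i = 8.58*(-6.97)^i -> [8.58, -59.8, 416.82, -2905.26, 20249.69]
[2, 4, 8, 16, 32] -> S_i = 2*2^i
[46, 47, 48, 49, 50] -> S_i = 46 + 1*i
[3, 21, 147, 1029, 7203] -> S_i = 3*7^i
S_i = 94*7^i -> [94, 658, 4606, 32242, 225694]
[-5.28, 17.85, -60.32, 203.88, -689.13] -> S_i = -5.28*(-3.38)^i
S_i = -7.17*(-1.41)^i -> [-7.17, 10.11, -14.25, 20.1, -28.34]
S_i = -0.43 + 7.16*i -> [-0.43, 6.73, 13.89, 21.05, 28.21]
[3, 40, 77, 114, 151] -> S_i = 3 + 37*i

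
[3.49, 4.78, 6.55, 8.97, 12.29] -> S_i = 3.49*1.37^i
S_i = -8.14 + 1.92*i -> [-8.14, -6.22, -4.3, -2.38, -0.46]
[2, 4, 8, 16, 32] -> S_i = 2*2^i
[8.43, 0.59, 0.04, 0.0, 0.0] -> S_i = 8.43*0.07^i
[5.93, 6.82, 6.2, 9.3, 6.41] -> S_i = Random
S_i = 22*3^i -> [22, 66, 198, 594, 1782]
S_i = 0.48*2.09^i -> [0.48, 1.0, 2.1, 4.38, 9.16]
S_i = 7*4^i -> [7, 28, 112, 448, 1792]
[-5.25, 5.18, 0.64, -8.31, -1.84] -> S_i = Random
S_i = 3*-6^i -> [3, -18, 108, -648, 3888]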